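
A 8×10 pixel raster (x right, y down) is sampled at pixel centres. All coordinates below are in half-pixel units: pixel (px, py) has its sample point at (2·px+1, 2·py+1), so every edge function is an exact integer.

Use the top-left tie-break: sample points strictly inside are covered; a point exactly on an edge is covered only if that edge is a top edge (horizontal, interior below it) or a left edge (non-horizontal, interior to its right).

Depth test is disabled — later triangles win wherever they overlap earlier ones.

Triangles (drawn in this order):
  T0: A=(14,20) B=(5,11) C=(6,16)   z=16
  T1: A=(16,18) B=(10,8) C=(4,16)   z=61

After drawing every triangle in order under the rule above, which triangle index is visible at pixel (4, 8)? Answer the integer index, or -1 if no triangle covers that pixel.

T0:
  2·area = 36  (B↔C swapped to make it positive)
  edge (14, 20)→(6, 16): d=(-8,-4) top-left  bias=+0
  edge (6, 16)→(5, 11): d=(-1,-5) top-left  bias=+0
  edge (5, 11)→(14, 20): d=(9,9) right/bottom  bias=-1
    (1,0)@(3, 1): e=[108,0,-72] → ·  [on edge]
    (0,3)@(1, 7): e=[52,-16,0] → ·  [on edge]
    (1,4)@(3, 9): e=[44,-8,0] → ·  [on edge]
    (2,5)@(5, 11): e=[36,0,0] → ·  [on edge]
    (3,6)@(7, 13): e=[28,8,0] → ·  [on edge]
    (3,7)@(7, 15): e=[12,6,18] → █
    (4,7)@(9, 15): e=[20,16,0] → ·  [on edge]
    (3,8)@(7, 17): e=[-4,4,36] → ·
    (4,8)@(9, 17): e=[4,14,18] → █
    (5,8)@(11, 17): e=[12,24,0] → ·  [on edge]
    (4,9)@(9, 19): e=[-12,12,36] → ·
    (6,9)@(13, 19): e=[4,32,0] → ·  [on edge]
  covered (2 px):
    · · · · · · · ·
    · · · · · · · ·
    · · · · · · · ·
    · · · · · · · ·
    · · · · · · · ·
    · · · · · · · ·
    · · · · · · · ·
    · · · █ · · · ·
    · · · · █ · · ·
    · · · · · · · ·
T1:
  2·area = 108  (B↔C swapped to make it positive)
  edge (16, 18)→(4, 16): d=(-12,-2) top-left  bias=+0
  edge (4, 16)→(10, 8): d=(6,-8) top-left  bias=+0
  edge (10, 8)→(16, 18): d=(6,10) right/bottom  bias=-1
    (3,1)@(7, 3): e=[162,-54,0] → ·  [on edge]
    (4,5)@(9, 11): e=[70,10,28] → █
    (5,5)@(11, 11): e=[74,26,8] → █
    (6,5)@(13, 11): e=[78,42,-12] → ·
    (3,6)@(7, 13): e=[42,6,60] → █
    (6,6)@(13, 13): e=[54,54,0] → ·  [on edge]
    (2,7)@(5, 15): e=[14,2,92] → █
    (6,7)@(13, 15): e=[30,66,12] → █
    (7,7)@(15, 15): e=[34,82,-8] → ·
    (2,8)@(5, 17): e=[-10,14,104] → ·
    (3,8)@(7, 17): e=[-6,30,84] → ·
    (4,8)@(9, 17): e=[-2,46,64] → ·
  covered (13 px):
    · · · · · · · ·
    · · · · · · · ·
    · · · · · · · ·
    · · · · · · · ·
    · · · · · · · ·
    · · · · █ █ · ·
    · · · █ █ █ · ·
    · · █ █ █ █ █ ·
    · · · · · █ █ █
    · · · · · · · ·

Z-buffer (winner per pixel, '.' = empty):
  . . . . . . . .
  . . . . . . . .
  . . . . . . . .
  . . . . . . . .
  . . . . . . . .
  . . . . 1 1 . .
  . . . 1 1 1 . .
  . . 1 1 1 1 1 .
  . . . . 0 1 1 1
  . . . . . . . .

Final: 0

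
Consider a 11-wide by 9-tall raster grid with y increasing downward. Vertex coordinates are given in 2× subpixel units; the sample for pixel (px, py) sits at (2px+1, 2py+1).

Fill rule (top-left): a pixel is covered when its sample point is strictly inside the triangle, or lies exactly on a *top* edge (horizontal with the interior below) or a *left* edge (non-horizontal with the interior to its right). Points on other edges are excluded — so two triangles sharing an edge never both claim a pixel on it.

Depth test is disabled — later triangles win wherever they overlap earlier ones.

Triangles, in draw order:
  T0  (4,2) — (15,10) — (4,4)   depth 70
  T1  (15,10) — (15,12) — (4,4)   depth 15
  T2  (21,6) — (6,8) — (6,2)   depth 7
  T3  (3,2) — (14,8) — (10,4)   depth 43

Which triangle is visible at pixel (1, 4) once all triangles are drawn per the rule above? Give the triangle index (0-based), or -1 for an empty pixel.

T0:
  2·area = 22
  edge (4, 2)→(15, 10): d=(11,8) right/bottom  bias=-1
  edge (15, 10)→(4, 4): d=(-11,-6) top-left  bias=+0
  edge (4, 4)→(4, 2): d=(0,-2) top-left  bias=+0
    (2,1)@(5, 3): e=[3,17,2] → X
    (3,1)@(7, 3): e=[-13,29,6] → .
    (2,2)@(5, 5): e=[25,-5,2] → .
    (3,2)@(7, 5): e=[9,7,6] → X
    (4,2)@(9, 5): e=[-7,19,10] → .
    (3,3)@(7, 7): e=[31,-15,6] → .
  covered (2 px):
    . . . . . . . . . . .
    . . X . . . . . . . .
    . . . X . . . . . . .
    . . . . . . . . . . .
    . . . . . . . . . . .
    . . . . . . . . . . .
    . . . . . . . . . . .
    . . . . . . . . . . .
    . . . . . . . . . . .
T1:
  2·area = 22
  edge (15, 10)→(15, 12): d=(0,2) right/bottom  bias=-1
  edge (15, 12)→(4, 4): d=(-11,-8) top-left  bias=+0
  edge (4, 4)→(15, 10): d=(11,6) right/bottom  bias=-1
    (7,0)@(15, 1): e=[0,121,-99] → .  [on edge]
    (7,1)@(15, 3): e=[0,99,-77] → .  [on edge]
    (7,2)@(15, 5): e=[0,77,-55] → .  [on edge]
    (4,3)@(9, 7): e=[12,7,3] → X
    (5,3)@(11, 7): e=[8,23,-9] → .
    (7,3)@(15, 7): e=[0,55,-33] → .  [on edge]
    (4,4)@(9, 9): e=[12,-15,25] → .
    (5,4)@(11, 9): e=[8,1,13] → X
    (6,4)@(13, 9): e=[4,17,1] → X
    (7,4)@(15, 9): e=[0,33,-11] → .  [on edge]
    (5,5)@(11, 11): e=[8,-21,35] → .
    (6,5)@(13, 11): e=[4,-5,23] → .
    (7,5)@(15, 11): e=[0,11,11] → .  [on edge]
    (7,6)@(15, 13): e=[0,-11,33] → .  [on edge]
    (7,7)@(15, 15): e=[0,-33,55] → .  [on edge]
    (7,8)@(15, 17): e=[0,-55,77] → .  [on edge]
  covered (3 px):
    . . . . . . . . . . .
    . . . . . . . . . . .
    . . . . . . . . . . .
    . . . . X . . . . . .
    . . . . . X X . . . .
    . . . . . . . . . . .
    . . . . . . . . . . .
    . . . . . . . . . . .
    . . . . . . . . . . .
T2:
  2·area = 90
  edge (21, 6)→(6, 8): d=(-15,2) right/bottom  bias=-1
  edge (6, 8)→(6, 2): d=(0,-6) top-left  bias=+0
  edge (6, 2)→(21, 6): d=(15,4) right/bottom  bias=-1
    (3,1)@(7, 3): e=[73,6,11] → X
    (4,1)@(9, 3): e=[69,18,3] → X
    (5,1)@(11, 3): e=[65,30,-5] → .
    (3,2)@(7, 5): e=[43,6,41] → X
    (5,2)@(11, 5): e=[35,30,25] → X
    (6,2)@(13, 5): e=[31,42,17] → X
    (7,2)@(15, 5): e=[27,54,9] → X
    (8,2)@(17, 5): e=[23,66,1] → X
    (9,2)@(19, 5): e=[19,78,-7] → .
    (3,3)@(7, 7): e=[13,6,71] → X
    (7,3)@(15, 7): e=[-3,54,39] → .
    (8,3)@(17, 7): e=[-7,66,31] → .
  covered (12 px):
    . . . . . . . . . . .
    . . . X X . . . . . .
    . . . X X X X X X . .
    . . . X X X X . . . .
    . . . . . . . . . . .
    . . . . . . . . . . .
    . . . . . . . . . . .
    . . . . . . . . . . .
    . . . . . . . . . . .
T3:
  2·area = 20  (B↔C swapped to make it positive)
  edge (3, 2)→(10, 4): d=(7,2) right/bottom  bias=-1
  edge (10, 4)→(14, 8): d=(4,4) right/bottom  bias=-1
  edge (14, 8)→(3, 2): d=(-11,-6) top-left  bias=+0
    (3,0)@(7, 1): e=[-15,0,35] → .  [on edge]
    (2,1)@(5, 3): e=[3,16,1] → X
    (3,1)@(7, 3): e=[-1,8,13] → .
    (4,1)@(9, 3): e=[-5,0,25] → .  [on edge]
    (2,2)@(5, 5): e=[17,24,-21] → .
    (4,2)@(9, 5): e=[9,8,3] → X
    (5,2)@(11, 5): e=[5,0,15] → .  [on edge]
    (4,3)@(9, 7): e=[23,16,-19] → .
    (6,3)@(13, 7): e=[15,0,5] → .  [on edge]
    (7,4)@(15, 9): e=[25,0,-5] → .  [on edge]
    (8,5)@(17, 11): e=[35,0,-15] → .  [on edge]
    (9,6)@(19, 13): e=[45,0,-25] → .  [on edge]
    (10,7)@(21, 15): e=[55,0,-35] → .  [on edge]
  covered (2 px):
    . . . . . . . . . . .
    . . X . . . . . . . .
    . . . . X . . . . . .
    . . . . . . . . . . .
    . . . . . . . . . . .
    . . . . . . . . . . .
    . . . . . . . . . . .
    . . . . . . . . . . .
    . . . . . . . . . . .

Z-buffer (winner per pixel, '.' = empty):
  . . . . . . . . . . .
  . . 3 2 2 . . . . . .
  . . . 2 3 2 2 2 2 . .
  . . . 2 2 2 2 . . . .
  . . . . . 1 1 . . . .
  . . . . . . . . . . .
  . . . . . . . . . . .
  . . . . . . . . . . .
  . . . . . . . . . . .

Result: -1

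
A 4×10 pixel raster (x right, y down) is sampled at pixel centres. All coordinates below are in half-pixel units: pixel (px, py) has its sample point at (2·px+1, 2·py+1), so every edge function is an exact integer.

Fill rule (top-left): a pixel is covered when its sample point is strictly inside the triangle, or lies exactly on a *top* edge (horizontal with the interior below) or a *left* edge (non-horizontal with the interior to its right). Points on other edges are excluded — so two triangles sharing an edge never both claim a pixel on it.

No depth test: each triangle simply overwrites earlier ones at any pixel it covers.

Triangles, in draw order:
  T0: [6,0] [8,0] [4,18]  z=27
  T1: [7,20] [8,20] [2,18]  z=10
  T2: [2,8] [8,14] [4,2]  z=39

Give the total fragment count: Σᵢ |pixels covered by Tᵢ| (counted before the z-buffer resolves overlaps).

T0:
  2·area = 36
  edge (6, 0)→(8, 0): d=(2,0) top-left  bias=+0
  edge (8, 0)→(4, 18): d=(-4,18) right/bottom  bias=-1
  edge (4, 18)→(6, 0): d=(2,-18) top-left  bias=+0
    (3,0)@(7, 1): e=[2,14,20] → X
    (3,1)@(7, 3): e=[6,6,24] → X
    (3,2)@(7, 5): e=[10,-2,28] → .
    (2,4)@(5, 9): e=[18,18,0] → X  [on edge]
    (3,4)@(7, 9): e=[18,-18,36] → .
    (2,5)@(5, 11): e=[22,10,4] → X
    (3,5)@(7, 11): e=[22,-26,40] → .
    (2,6)@(5, 13): e=[26,2,8] → X
    (3,6)@(7, 13): e=[26,-34,44] → .
    (2,7)@(5, 15): e=[30,-6,12] → .
  covered (5 px):
    . . . X
    . . . X
    . . . .
    . . . .
    . . X .
    . . X .
    . . X .
    . . . .
    . . . .
    . . . .
T1:
  2·area = 2  (B↔C swapped to make it positive)
  edge (7, 20)→(2, 18): d=(-5,-2) top-left  bias=+0
  edge (2, 18)→(8, 20): d=(6,2) right/bottom  bias=-1
  edge (8, 20)→(7, 20): d=(-1,0) right/bottom  bias=-1
    (2,9)@(5, 19): e=[1,0,1] → .  [on edge]
  covered (0 px):
    . . . .
    . . . .
    . . . .
    . . . .
    . . . .
    . . . .
    . . . .
    . . . .
    . . . .
    . . . .
T2:
  2·area = 48  (B↔C swapped to make it positive)
  edge (2, 8)→(4, 2): d=(2,-6) top-left  bias=+0
  edge (4, 2)→(8, 14): d=(4,12) right/bottom  bias=-1
  edge (8, 14)→(2, 8): d=(-6,-6) top-left  bias=+0
    (1,2)@(3, 5): e=[0,24,24] → X  [on edge]
    (2,2)@(5, 5): e=[12,0,36] → .  [on edge]
    (0,3)@(1, 7): e=[-8,56,0] → .  [on edge]
    (1,3)@(3, 7): e=[4,32,12] → X
    (2,3)@(5, 7): e=[16,8,24] → X
    (3,3)@(7, 7): e=[28,-16,36] → .
    (1,4)@(3, 9): e=[8,40,0] → X  [on edge]
    (3,4)@(7, 9): e=[32,-8,24] → .
    (0,5)@(1, 11): e=[0,72,-24] → .  [on edge]
    (1,5)@(3, 11): e=[12,48,-12] → .
    (2,5)@(5, 11): e=[24,24,0] → X  [on edge]
    (3,5)@(7, 11): e=[36,0,12] → .  [on edge]
    (3,6)@(7, 13): e=[40,8,0] → X  [on edge]
  covered (7 px):
    . . . .
    . . . .
    . X . .
    . X X .
    . X X .
    . . X .
    . . . X
    . . . .
    . . . .
    . . . .

Result: 12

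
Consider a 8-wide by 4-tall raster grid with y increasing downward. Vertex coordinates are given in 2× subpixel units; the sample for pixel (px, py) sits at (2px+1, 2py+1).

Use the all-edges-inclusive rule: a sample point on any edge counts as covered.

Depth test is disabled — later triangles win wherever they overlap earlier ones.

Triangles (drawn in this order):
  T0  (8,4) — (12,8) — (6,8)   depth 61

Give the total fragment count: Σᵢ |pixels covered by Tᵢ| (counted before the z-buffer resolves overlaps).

T0:
  2·area = 24
  edge (8, 4)→(12, 8): d=(4,4) inclusive
  edge (12, 8)→(6, 8): d=(-6,0) inclusive
  edge (6, 8)→(8, 4): d=(2,-4) inclusive
    (2,0)@(5, 1): e=[0,42,-18] → ·  [on edge]
    (3,1)@(7, 3): e=[0,30,-6] → ·  [on edge]
    (4,2)@(9, 5): e=[0,18,6] → #  [on edge]
    (5,2)@(11, 5): e=[-8,18,14] → ·
    (3,3)@(7, 7): e=[16,6,2] → #
    (5,3)@(11, 7): e=[0,6,18] → #  [on edge]
    (6,3)@(13, 7): e=[-8,6,26] → ·
  covered (4 px):
    · · · · · · · ·
    · · · · · · · ·
    · · · · # · · ·
    · · · # # # · ·

Final: 4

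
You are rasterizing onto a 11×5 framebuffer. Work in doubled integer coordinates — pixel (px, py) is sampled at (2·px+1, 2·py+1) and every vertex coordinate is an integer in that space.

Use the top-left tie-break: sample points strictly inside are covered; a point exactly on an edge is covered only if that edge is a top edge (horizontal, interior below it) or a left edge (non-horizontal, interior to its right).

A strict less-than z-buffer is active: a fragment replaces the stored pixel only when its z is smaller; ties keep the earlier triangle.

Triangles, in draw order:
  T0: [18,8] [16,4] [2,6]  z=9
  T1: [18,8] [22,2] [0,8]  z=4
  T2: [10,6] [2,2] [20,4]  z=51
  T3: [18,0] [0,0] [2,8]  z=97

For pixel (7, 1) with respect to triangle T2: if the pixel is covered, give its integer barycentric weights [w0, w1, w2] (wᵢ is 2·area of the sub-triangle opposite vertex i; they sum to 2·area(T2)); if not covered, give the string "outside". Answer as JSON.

T0:
  2·area = 60  (B↔C swapped to make it positive)
  edge (18, 8)→(2, 6): d=(-16,-2) top-left  bias=+0
  edge (2, 6)→(16, 4): d=(14,-2) top-left  bias=+0
  edge (16, 4)→(18, 8): d=(2,4) right/bottom  bias=-1
    (4,2)@(9, 5): e=[30,0,30] → █  [on edge]
    (5,2)@(11, 5): e=[34,4,22] → █
    (6,2)@(13, 5): e=[38,8,14] → █
    (7,2)@(15, 5): e=[42,12,6] → █
    (8,2)@(17, 5): e=[46,16,-2] → ·
    (4,3)@(9, 7): e=[-2,28,34] → ·
    (5,3)@(11, 7): e=[2,32,26] → █
    (8,3)@(17, 7): e=[14,44,2] → █
    (9,3)@(19, 7): e=[18,48,-6] → ·
    (5,4)@(11, 9): e=[-30,60,30] → ·
    (6,4)@(13, 9): e=[-26,64,22] → ·
    (7,4)@(15, 9): e=[-22,68,14] → ·
  covered (8 px):
    · · · · · · · · · · ·
    · · · · · · · · · · ·
    · · · · █ █ █ █ · · ·
    · · · · · █ █ █ █ · ·
    · · · · · · · · · · ·
T1:
  2·area = 108  (B↔C swapped to make it positive)
  edge (18, 8)→(0, 8): d=(-18,0) right/bottom  bias=-1
  edge (0, 8)→(22, 2): d=(22,-6) top-left  bias=+0
  edge (22, 2)→(18, 8): d=(-4,6) right/bottom  bias=-1
    (9,1)@(19, 3): e=[90,4,14] → █
    (10,1)@(21, 3): e=[90,16,2] → █
    (5,2)@(11, 5): e=[54,0,54] → █  [on edge]
    (6,2)@(13, 5): e=[54,12,42] → █
    (7,2)@(15, 5): e=[54,24,30] → █
    (8,2)@(17, 5): e=[54,36,18] → █
    (10,2)@(21, 5): e=[54,60,-6] → ·
    (2,3)@(5, 7): e=[18,8,82] → █
    (3,3)@(7, 7): e=[18,20,70] → █
    (4,3)@(9, 7): e=[18,32,58] → █
    (9,3)@(19, 7): e=[18,92,-2] → ·
    (2,4)@(5, 9): e=[-18,52,74] → ·
  covered (14 px):
    · · · · · · · · · · ·
    · · · · · · · · · █ █
    · · · · · █ █ █ █ █ ·
    · · █ █ █ █ █ █ █ · ·
    · · · · · · · · · · ·
T2:
  2·area = 56
  edge (10, 6)→(2, 2): d=(-8,-4) top-left  bias=+0
  edge (2, 2)→(20, 4): d=(18,2) right/bottom  bias=-1
  edge (20, 4)→(10, 6): d=(-10,2) right/bottom  bias=-1
    (2,1)@(5, 3): e=[4,12,40] → █
    (3,1)@(7, 3): e=[12,8,36] → █
    (4,1)@(9, 3): e=[20,4,32] → █
    (5,1)@(11, 3): e=[28,0,28] → ·  [on edge]
    (2,2)@(5, 5): e=[-12,48,20] → ·
    (3,2)@(7, 5): e=[-4,44,16] → ·
    (4,2)@(9, 5): e=[4,40,12] → █
    (5,2)@(11, 5): e=[12,36,8] → █
    (6,2)@(13, 5): e=[20,32,4] → █
    (7,2)@(15, 5): e=[28,28,0] → ·  [on edge]
    (2,3)@(5, 7): e=[-28,84,0] → ·  [on edge]
    (4,3)@(9, 7): e=[-12,76,-8] → ·
  covered (6 px):
    · · · · · · · · · · ·
    · · █ █ █ · · · · · ·
    · · · · █ █ █ · · · ·
    · · · · · · · · · · ·
    · · · · · · · · · · ·
T3:
  2·area = 144  (B↔C swapped to make it positive)
  edge (18, 0)→(2, 8): d=(-16,8) right/bottom  bias=-1
  edge (2, 8)→(0, 0): d=(-2,-8) top-left  bias=+0
  edge (0, 0)→(18, 0): d=(18,0) top-left  bias=+0
    (0,0)@(1, 1): e=[120,6,18] → █
    (1,0)@(3, 1): e=[104,22,18] → █
    (2,0)@(5, 1): e=[88,38,18] → █
    (3,0)@(7, 1): e=[72,54,18] → █
    (4,0)@(9, 1): e=[56,70,18] → █
    (5,0)@(11, 1): e=[40,86,18] → █
    (6,0)@(13, 1): e=[24,102,18] → █
    (7,0)@(15, 1): e=[8,118,18] → █
    (8,0)@(17, 1): e=[-8,134,18] → ·
    (0,1)@(1, 3): e=[88,2,54] → █
    (6,1)@(13, 3): e=[-8,98,54] → ·
    (7,1)@(15, 3): e=[-24,114,54] → ·
  covered (18 px):
    █ █ █ █ █ █ █ █ · · ·
    █ █ █ █ █ █ · · · · ·
    · █ █ █ · · · · · · ·
    · █ · · · · · · · · ·
    · · · · · · · · · · ·

Final: "outside"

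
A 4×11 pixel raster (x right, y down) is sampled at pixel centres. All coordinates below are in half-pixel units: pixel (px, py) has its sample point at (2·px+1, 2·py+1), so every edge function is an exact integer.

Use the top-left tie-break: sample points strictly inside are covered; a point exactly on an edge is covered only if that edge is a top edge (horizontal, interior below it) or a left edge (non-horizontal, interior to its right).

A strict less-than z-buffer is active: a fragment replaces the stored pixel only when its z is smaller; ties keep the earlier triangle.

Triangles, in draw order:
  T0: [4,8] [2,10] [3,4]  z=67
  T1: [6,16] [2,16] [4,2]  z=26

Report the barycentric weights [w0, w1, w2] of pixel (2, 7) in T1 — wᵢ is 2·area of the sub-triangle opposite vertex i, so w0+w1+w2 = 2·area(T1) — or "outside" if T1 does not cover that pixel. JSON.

T0:
  2·area = 10
  edge (4, 8)→(2, 10): d=(-2,2) right/bottom  bias=-1
  edge (2, 10)→(3, 4): d=(1,-6) top-left  bias=+0
  edge (3, 4)→(4, 8): d=(1,4) right/bottom  bias=-1
    (1,2)@(3, 5): e=[8,1,1] → X
    (2,2)@(5, 5): e=[4,13,-7] → .
    (3,2)@(7, 5): e=[0,25,-15] → .  [on edge]
    (1,3)@(3, 7): e=[4,3,3] → X
    (2,3)@(5, 7): e=[0,15,-5] → .  [on edge]
    (1,4)@(3, 9): e=[0,5,5] → .  [on edge]
    (0,5)@(1, 11): e=[0,-5,15] → .  [on edge]
  covered (2 px):
    . . . .
    . . . .
    . X . .
    . X . .
    . . . .
    . . . .
    . . . .
    . . . .
    . . . .
    . . . .
    . . . .
T1:
  2·area = 56
  edge (6, 16)→(2, 16): d=(-4,0) right/bottom  bias=-1
  edge (2, 16)→(4, 2): d=(2,-14) top-left  bias=+0
  edge (4, 2)→(6, 16): d=(2,14) right/bottom  bias=-1
    (1,4)@(3, 9): e=[28,0,28] → X  [on edge]
    (2,4)@(5, 9): e=[28,28,0] → .  [on edge]
    (1,5)@(3, 11): e=[20,4,32] → X
    (2,5)@(5, 11): e=[20,32,4] → X
    (3,5)@(7, 11): e=[20,60,-24] → .
    (1,6)@(3, 13): e=[12,8,36] → X
    (3,6)@(7, 13): e=[12,64,-20] → .
    (1,7)@(3, 15): e=[4,12,40] → X
    (3,7)@(7, 15): e=[4,68,-16] → .
    (1,8)@(3, 17): e=[-4,16,44] → .
    (2,8)@(5, 17): e=[-4,44,16] → .
  covered (7 px):
    . . . .
    . . . .
    . . . .
    . . . .
    . X . .
    . X X .
    . X X .
    . X X .
    . . . .
    . . . .
    . . . .

Final: [40,12,4]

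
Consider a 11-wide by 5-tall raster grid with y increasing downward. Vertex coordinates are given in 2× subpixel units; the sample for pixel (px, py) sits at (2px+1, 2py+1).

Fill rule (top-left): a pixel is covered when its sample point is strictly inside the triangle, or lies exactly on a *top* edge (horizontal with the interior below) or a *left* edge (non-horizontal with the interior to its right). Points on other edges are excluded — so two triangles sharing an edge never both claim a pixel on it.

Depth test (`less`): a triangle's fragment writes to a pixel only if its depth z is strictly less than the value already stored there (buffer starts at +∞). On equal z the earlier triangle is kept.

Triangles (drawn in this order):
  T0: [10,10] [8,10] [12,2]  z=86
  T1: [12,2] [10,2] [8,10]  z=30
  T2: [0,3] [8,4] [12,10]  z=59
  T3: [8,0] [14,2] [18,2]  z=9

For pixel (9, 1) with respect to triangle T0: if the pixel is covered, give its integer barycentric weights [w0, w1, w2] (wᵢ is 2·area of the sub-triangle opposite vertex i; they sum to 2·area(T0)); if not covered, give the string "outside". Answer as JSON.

T0:
  2·area = 16
  edge (10, 10)→(8, 10): d=(-2,0) right/bottom  bias=-1
  edge (8, 10)→(12, 2): d=(4,-8) top-left  bias=+0
  edge (12, 2)→(10, 10): d=(-2,8) right/bottom  bias=-1
    (5,2)@(11, 5): e=[10,4,2] → #
    (6,2)@(13, 5): e=[10,20,-14] → ·
    (5,3)@(11, 7): e=[6,12,-2] → ·
    (4,4)@(9, 9): e=[2,4,10] → #
    (5,4)@(11, 9): e=[2,20,-6] → ·
  covered (2 px):
    · · · · · · · · · · ·
    · · · · · · · · · · ·
    · · · · · # · · · · ·
    · · · · · · · · · · ·
    · · · · # · · · · · ·
T1:
  2·area = 16  (B↔C swapped to make it positive)
  edge (12, 2)→(8, 10): d=(-4,8) right/bottom  bias=-1
  edge (8, 10)→(10, 2): d=(2,-8) top-left  bias=+0
  edge (10, 2)→(12, 2): d=(2,0) top-left  bias=+0
    (5,1)@(11, 3): e=[4,10,2] → #
    (6,1)@(13, 3): e=[-12,26,2] → ·
    (5,2)@(11, 5): e=[-4,14,6] → ·
    (4,3)@(9, 7): e=[4,2,10] → #
    (5,3)@(11, 7): e=[-12,18,10] → ·
    (4,4)@(9, 9): e=[-4,6,14] → ·
  covered (2 px):
    · · · · · · · · · · ·
    · · · · · # · · · · ·
    · · · · · · · · · · ·
    · · · · # · · · · · ·
    · · · · · · · · · · ·
T2:
  2·area = 44
  edge (0, 3)→(8, 4): d=(8,1) right/bottom  bias=-1
  edge (8, 4)→(12, 10): d=(4,6) right/bottom  bias=-1
  edge (12, 10)→(0, 3): d=(-12,-7) top-left  bias=+0
    (2,2)@(5, 5): e=[11,22,11] → #
    (3,2)@(7, 5): e=[9,10,25] → #
    (4,2)@(9, 5): e=[7,-2,39] → ·
    (2,3)@(5, 7): e=[27,30,-13] → ·
    (3,3)@(7, 7): e=[25,18,1] → #
    (4,3)@(9, 7): e=[23,6,15] → #
    (5,3)@(11, 7): e=[21,-6,29] → ·
    (3,4)@(7, 9): e=[41,26,-23] → ·
    (4,4)@(9, 9): e=[39,14,-9] → ·
    (5,4)@(11, 9): e=[37,2,5] → #
    (6,4)@(13, 9): e=[35,-10,19] → ·
  covered (5 px):
    · · · · · · · · · · ·
    · · · · · · · · · · ·
    · · # # · · · · · · ·
    · · · # # · · · · · ·
    · · · · · # · · · · ·
T3:
  2·area = 8  (B↔C swapped to make it positive)
  edge (8, 0)→(18, 2): d=(10,2) right/bottom  bias=-1
  edge (18, 2)→(14, 2): d=(-4,0) right/bottom  bias=-1
  edge (14, 2)→(8, 0): d=(-6,-2) top-left  bias=+0
    (5,0)@(11, 1): e=[4,4,0] → #  [on edge]
    (6,0)@(13, 1): e=[0,4,4] → ·  [on edge]
    (5,1)@(11, 3): e=[24,-4,-12] → ·
    (8,1)@(17, 3): e=[12,-4,0] → ·  [on edge]
  covered (1 px):
    · · · · · # · · · · ·
    · · · · · · · · · · ·
    · · · · · · · · · · ·
    · · · · · · · · · · ·
    · · · · · · · · · · ·

Answer: "outside"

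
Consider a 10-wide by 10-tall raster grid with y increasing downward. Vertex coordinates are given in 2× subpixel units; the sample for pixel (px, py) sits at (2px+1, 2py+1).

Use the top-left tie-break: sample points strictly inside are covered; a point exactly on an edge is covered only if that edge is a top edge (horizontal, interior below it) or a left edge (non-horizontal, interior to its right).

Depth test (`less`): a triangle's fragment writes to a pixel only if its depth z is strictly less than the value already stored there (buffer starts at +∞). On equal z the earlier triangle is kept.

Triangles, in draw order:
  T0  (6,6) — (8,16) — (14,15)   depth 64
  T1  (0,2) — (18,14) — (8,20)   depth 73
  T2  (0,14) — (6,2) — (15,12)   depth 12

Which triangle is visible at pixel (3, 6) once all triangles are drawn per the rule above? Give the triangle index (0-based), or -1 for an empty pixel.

T0:
  2·area = 62  (B↔C swapped to make it positive)
  edge (6, 6)→(14, 15): d=(8,9) right/bottom  bias=-1
  edge (14, 15)→(8, 16): d=(-6,1) right/bottom  bias=-1
  edge (8, 16)→(6, 6): d=(-2,-10) top-left  bias=+0
    (2,0)@(5, 1): e=[-31,93,0] → ·  [on edge]
    (3,4)@(7, 9): e=[15,43,4] → █
    (4,4)@(9, 9): e=[-3,41,24] → ·
    (3,5)@(7, 11): e=[31,31,0] → █  [on edge]
    (4,5)@(9, 11): e=[13,29,20] → █
    (5,5)@(11, 11): e=[-5,27,40] → ·
    (3,6)@(7, 13): e=[47,19,-4] → ·
    (4,6)@(9, 13): e=[29,17,16] → █
    (5,6)@(11, 13): e=[11,15,36] → █
    (6,6)@(13, 13): e=[-7,13,56] → ·
    (4,7)@(9, 15): e=[45,5,12] → █
    (6,7)@(13, 15): e=[9,1,52] → █
  covered (8 px):
    · · · · · · · · · ·
    · · · · · · · · · ·
    · · · · · · · · · ·
    · · · · · · · · · ·
    · · · █ · · · · · ·
    · · · █ █ · · · · ·
    · · · · █ █ · · · ·
    · · · · █ █ █ · · ·
    · · · · · · · · · ·
    · · · · · · · · · ·
T1:
  2·area = 228
  edge (0, 2)→(18, 14): d=(18,12) right/bottom  bias=-1
  edge (18, 14)→(8, 20): d=(-10,6) right/bottom  bias=-1
  edge (8, 20)→(0, 2): d=(-8,-18) top-left  bias=+0
    (0,1)@(1, 3): e=[6,212,10] → █
    (1,1)@(3, 3): e=[-18,200,46] → ·
    (0,2)@(1, 5): e=[42,192,-6] → ·
    (1,2)@(3, 5): e=[18,180,30] → █
    (2,2)@(5, 5): e=[-6,168,66] → ·
    (1,3)@(3, 7): e=[54,160,14] → █
    (2,3)@(5, 7): e=[30,148,50] → █
    (3,3)@(7, 7): e=[6,136,86] → █
    (4,3)@(9, 7): e=[-18,124,122] → ·
    (1,4)@(3, 9): e=[90,140,-2] → ·
    (2,4)@(5, 9): e=[66,128,34] → █
    (4,4)@(9, 9): e=[18,104,106] → █
    (6,8)@(13, 17): e=[114,0,114] → ·  [on edge]
  covered (28 px):
    · · · · · · · · · ·
    █ · · · · · · · · ·
    · █ · · · · · · · ·
    · █ █ █ · · · · · ·
    · · █ █ █ · · · · ·
    · · █ █ █ █ █ · · ·
    · · █ █ █ █ █ █ · ·
    · · · █ █ █ █ █ · ·
    · · · █ █ █ · · · ·
    · · · · █ · · · · ·
T2:
  2·area = 168
  edge (0, 14)→(6, 2): d=(6,-12) top-left  bias=+0
  edge (6, 2)→(15, 12): d=(9,10) right/bottom  bias=-1
  edge (15, 12)→(0, 14): d=(-15,2) right/bottom  bias=-1
    (2,2)@(5, 5): e=[6,37,125] → █
    (3,2)@(7, 5): e=[30,17,121] → █
    (4,2)@(9, 5): e=[54,-3,117] → ·
    (2,3)@(5, 7): e=[18,55,95] → █
    (4,3)@(9, 7): e=[66,15,87] → █
    (5,3)@(11, 7): e=[90,-5,83] → ·
    (1,4)@(3, 9): e=[6,93,69] → █
    (5,4)@(11, 9): e=[102,13,53] → █
    (6,4)@(13, 9): e=[126,-7,49] → ·
    (1,5)@(3, 11): e=[18,111,39] → █
    (6,5)@(13, 11): e=[138,11,19] → █
    (7,5)@(15, 11): e=[162,-9,15] → ·
  covered (20 px):
    · · · · · · · · · ·
    · · · · · · · · · ·
    · · █ █ · · · · · ·
    · · █ █ █ · · · · ·
    · █ █ █ █ █ · · · ·
    · █ █ █ █ █ █ · · ·
    █ █ █ █ · · · · · ·
    · · · · · · · · · ·
    · · · · · · · · · ·
    · · · · · · · · · ·

Z-buffer (winner per pixel, '.' = empty):
  . . . . . . . . . .
  1 . . . . . . . . .
  . 1 2 2 . . . . . .
  . 1 2 2 2 . . . . .
  . 2 2 2 2 2 . . . .
  . 2 2 2 2 2 2 . . .
  2 2 2 2 0 0 1 1 . .
  . . . 1 0 0 0 1 . .
  . . . 1 1 1 . . . .
  . . . . 1 . . . . .

Result: 2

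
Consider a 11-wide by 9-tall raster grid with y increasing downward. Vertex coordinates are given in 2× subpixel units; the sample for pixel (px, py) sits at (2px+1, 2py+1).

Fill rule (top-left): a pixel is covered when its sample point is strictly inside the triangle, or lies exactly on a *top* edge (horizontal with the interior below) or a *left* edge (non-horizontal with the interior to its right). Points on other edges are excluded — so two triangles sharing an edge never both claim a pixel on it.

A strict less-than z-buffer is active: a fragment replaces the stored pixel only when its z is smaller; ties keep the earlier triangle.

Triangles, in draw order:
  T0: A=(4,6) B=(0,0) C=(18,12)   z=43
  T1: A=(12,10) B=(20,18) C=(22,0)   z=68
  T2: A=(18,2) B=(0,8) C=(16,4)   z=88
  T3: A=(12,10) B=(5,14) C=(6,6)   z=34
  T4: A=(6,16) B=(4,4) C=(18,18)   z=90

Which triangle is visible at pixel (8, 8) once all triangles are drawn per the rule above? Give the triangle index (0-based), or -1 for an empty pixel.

T0:
  2·area = 60
  edge (4, 6)→(0, 0): d=(-4,-6) top-left  bias=+0
  edge (0, 0)→(18, 12): d=(18,12) right/bottom  bias=-1
  edge (18, 12)→(4, 6): d=(-14,-6) top-left  bias=+0
    (0,0)@(1, 1): e=[2,6,52] → X
    (1,0)@(3, 1): e=[14,-18,64] → .
    (0,1)@(1, 3): e=[-6,42,24] → .
    (1,1)@(3, 3): e=[6,18,36] → X
    (2,1)@(5, 3): e=[18,-6,48] → .
    (1,2)@(3, 5): e=[-2,54,8] → .
    (2,2)@(5, 5): e=[10,30,20] → X
    (3,2)@(7, 5): e=[22,6,32] → X
    (4,2)@(9, 5): e=[34,-18,44] → .
    (2,3)@(5, 7): e=[2,66,-8] → .
    (3,3)@(7, 7): e=[14,42,4] → X
    (4,3)@(9, 7): e=[26,18,16] → X
    (5,4)@(11, 9): e=[30,30,0] → X  [on edge]
  covered (8 px):
    X . . . . . . . . . .
    . X . . . . . . . . .
    . . X X . . . . . . .
    . . . X X . . . . . .
    . . . . . X X . . . .
    . . . . . . . . . . .
    . . . . . . . . . . .
    . . . . . . . . . . .
    . . . . . . . . . . .
T1:
  2·area = 160  (B↔C swapped to make it positive)
  edge (12, 10)→(22, 0): d=(10,-10) top-left  bias=+0
  edge (22, 0)→(20, 18): d=(-2,18) right/bottom  bias=-1
  edge (20, 18)→(12, 10): d=(-8,-8) top-left  bias=+0
    (1,0)@(3, 1): e=[-180,340,0] → .  [on edge]
    (10,0)@(21, 1): e=[0,16,144] → X  [on edge]
    (2,1)@(5, 3): e=[-140,300,0] → .  [on edge]
    (9,1)@(19, 3): e=[0,48,112] → X  [on edge]
    (3,2)@(7, 5): e=[-100,260,0] → .  [on edge]
    (8,2)@(17, 5): e=[0,80,80] → X  [on edge]
    (4,3)@(9, 7): e=[-60,220,0] → .  [on edge]
    (7,3)@(15, 7): e=[0,112,48] → X  [on edge]
    (5,4)@(11, 9): e=[-20,180,0] → .  [on edge]
    (6,4)@(13, 9): e=[0,144,16] → X  [on edge]
    (10,4)@(21, 9): e=[80,0,80] → .  [on edge]
    (5,5)@(11, 11): e=[0,176,-16] → .  [on edge]
    (6,5)@(13, 11): e=[20,140,0] → X  [on edge]
    (4,6)@(9, 13): e=[0,208,-48] → .  [on edge]
    (7,6)@(15, 13): e=[60,100,0] → X  [on edge]
    (3,7)@(7, 15): e=[0,240,-80] → .  [on edge]
    (8,7)@(17, 15): e=[100,60,0] → X  [on edge]
    (2,8)@(5, 17): e=[0,272,-112] → .  [on edge]
    (9,8)@(19, 17): e=[140,20,0] → X  [on edge]
  covered (24 px):
    . . . . . . . . . . X
    . . . . . . . . . X X
    . . . . . . . . X X X
    . . . . . . . X X X X
    . . . . . . X X X X .
    . . . . . . X X X X .
    . . . . . . . X X X .
    . . . . . . . . X X .
    . . . . . . . . . X .
T2:
  2·area = 24  (B↔C swapped to make it positive)
  edge (18, 2)→(16, 4): d=(-2,2) right/bottom  bias=-1
  edge (16, 4)→(0, 8): d=(-16,4) right/bottom  bias=-1
  edge (0, 8)→(18, 2): d=(18,-6) top-left  bias=+0
    (9,0)@(19, 1): e=[0,36,-12] → .  [on edge]
    (10,0)@(21, 1): e=[-4,28,0] → .  [on edge]
    (7,1)@(15, 3): e=[4,20,0] → X  [on edge]
    (8,1)@(17, 3): e=[0,12,12] → .  [on edge]
    (4,2)@(9, 5): e=[12,12,0] → X  [on edge]
    (5,2)@(11, 5): e=[8,4,12] → X
    (6,2)@(13, 5): e=[4,-4,24] → .
    (7,2)@(15, 5): e=[0,-12,36] → .  [on edge]
    (1,3)@(3, 7): e=[20,4,0] → X  [on edge]
    (2,3)@(5, 7): e=[16,-4,12] → .
    (4,3)@(9, 7): e=[8,-20,36] → .
    (5,3)@(11, 7): e=[4,-28,48] → .
    (6,3)@(13, 7): e=[0,-36,60] → .  [on edge]
    (5,4)@(11, 9): e=[0,-60,84] → .  [on edge]
    (4,5)@(9, 11): e=[0,-84,108] → .  [on edge]
    (3,6)@(7, 13): e=[0,-108,132] → .  [on edge]
    (2,7)@(5, 15): e=[0,-132,156] → .  [on edge]
    (1,8)@(3, 17): e=[0,-156,180] → .  [on edge]
  covered (4 px):
    . . . . . . . . . . .
    . . . . . . . X . . .
    . . . . X X . . . . .
    . X . . . . . . . . .
    . . . . . . . . . . .
    . . . . . . . . . . .
    . . . . . . . . . . .
    . . . . . . . . . . .
    . . . . . . . . . . .
T3:
  2·area = 52
  edge (12, 10)→(5, 14): d=(-7,4) right/bottom  bias=-1
  edge (5, 14)→(6, 6): d=(1,-8) top-left  bias=+0
  edge (6, 6)→(12, 10): d=(6,4) right/bottom  bias=-1
    (3,3)@(7, 7): e=[41,9,2] → X
    (4,3)@(9, 7): e=[33,25,-6] → .
    (3,4)@(7, 9): e=[27,11,14] → X
    (4,4)@(9, 9): e=[19,27,6] → X
    (5,4)@(11, 9): e=[11,43,-2] → .
    (3,5)@(7, 11): e=[13,13,26] → X
    (5,5)@(11, 11): e=[-3,45,10] → .
    (3,6)@(7, 13): e=[-1,15,38] → .
    (4,6)@(9, 13): e=[-9,31,30] → .
  covered (5 px):
    . . . . . . . . . . .
    . . . . . . . . . . .
    . . . . . . . . . . .
    . . . X . . . . . . .
    . . . X X . . . . . .
    . . . X X . . . . . .
    . . . . . . . . . . .
    . . . . . . . . . . .
    . . . . . . . . . . .
T4:
  2·area = 140
  edge (6, 16)→(4, 4): d=(-2,-12) top-left  bias=+0
  edge (4, 4)→(18, 18): d=(14,14) right/bottom  bias=-1
  edge (18, 18)→(6, 16): d=(-12,-2) top-left  bias=+0
    (0,0)@(1, 1): e=[-30,0,170] → .  [on edge]
    (1,1)@(3, 3): e=[-10,0,150] → .  [on edge]
    (2,2)@(5, 5): e=[10,0,130] → .  [on edge]
    (2,3)@(5, 7): e=[6,28,106] → X
    (3,3)@(7, 7): e=[30,0,110] → .  [on edge]
    (2,4)@(5, 9): e=[2,56,82] → X
    (3,4)@(7, 9): e=[26,28,86] → X
    (4,4)@(9, 9): e=[50,0,90] → .  [on edge]
    (2,5)@(5, 11): e=[-2,84,58] → .
    (3,5)@(7, 11): e=[22,56,62] → X
    (4,5)@(9, 11): e=[46,28,66] → X
    (5,5)@(11, 11): e=[70,0,70] → .  [on edge]
    (6,6)@(13, 13): e=[90,0,50] → .  [on edge]
    (7,7)@(15, 15): e=[110,0,30] → .  [on edge]
    (8,8)@(17, 17): e=[130,0,10] → .  [on edge]
  covered (14 px):
    . . . . . . . . . . .
    . . . . . . . . . . .
    . . . . . . . . . . .
    . . X . . . . . . . .
    . . X X . . . . . . .
    . . . X X . . . . . .
    . . . X X X . . . . .
    . . . X X X X . . . .
    . . . . . . X X . . .

Z-buffer (winner per pixel, '.' = empty):
  0 . . . . . . . . . 1
  . 0 . . . . . 2 . 1 1
  . . 0 0 2 2 . . 1 1 1
  . 2 4 3 0 . . 1 1 1 1
  . . 4 3 3 0 0 1 1 1 .
  . . . 3 3 . 1 1 1 1 .
  . . . 4 4 4 . 1 1 1 .
  . . . 4 4 4 4 . 1 1 .
  . . . . . . 4 4 . 1 .

Final: -1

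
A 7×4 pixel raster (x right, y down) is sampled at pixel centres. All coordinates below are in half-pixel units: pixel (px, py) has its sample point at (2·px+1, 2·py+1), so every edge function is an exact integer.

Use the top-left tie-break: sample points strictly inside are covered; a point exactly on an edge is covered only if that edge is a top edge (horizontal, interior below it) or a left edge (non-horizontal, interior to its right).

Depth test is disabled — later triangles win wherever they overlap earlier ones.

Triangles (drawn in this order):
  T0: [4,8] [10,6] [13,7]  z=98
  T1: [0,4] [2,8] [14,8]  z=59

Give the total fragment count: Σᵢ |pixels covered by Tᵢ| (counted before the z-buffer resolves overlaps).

T0:
  2·area = 12
  edge (4, 8)→(10, 6): d=(6,-2) top-left  bias=+0
  edge (10, 6)→(13, 7): d=(3,1) right/bottom  bias=-1
  edge (13, 7)→(4, 8): d=(-9,1) right/bottom  bias=-1
    (0,1)@(1, 3): e=[-36,0,48] → ·  [on edge]
    (3,2)@(7, 5): e=[-12,0,24] → ·  [on edge]
    (6,2)@(13, 5): e=[0,-6,18] → ·  [on edge]
    (3,3)@(7, 7): e=[0,6,6] → █  [on edge]
    (4,3)@(9, 7): e=[4,4,4] → █
    (5,3)@(11, 7): e=[8,2,2] → █
    (6,3)@(13, 7): e=[12,0,0] → ·  [on edge]
  covered (3 px):
    · · · · · · ·
    · · · · · · ·
    · · · · · · ·
    · · · █ █ █ ·
T1:
  2·area = 48  (B↔C swapped to make it positive)
  edge (0, 4)→(14, 8): d=(14,4) right/bottom  bias=-1
  edge (14, 8)→(2, 8): d=(-12,0) right/bottom  bias=-1
  edge (2, 8)→(0, 4): d=(-2,-4) top-left  bias=+0
    (0,2)@(1, 5): e=[10,36,2] → █
    (1,2)@(3, 5): e=[2,36,10] → █
    (2,2)@(5, 5): e=[-6,36,18] → ·
    (0,3)@(1, 7): e=[38,12,-2] → ·
    (1,3)@(3, 7): e=[30,12,6] → █
    (2,3)@(5, 7): e=[22,12,14] → █
    (3,3)@(7, 7): e=[14,12,22] → █
    (4,3)@(9, 7): e=[6,12,30] → █
    (5,3)@(11, 7): e=[-2,12,38] → ·
  covered (6 px):
    · · · · · · ·
    · · · · · · ·
    █ █ · · · · ·
    · █ █ █ █ · ·

Result: 9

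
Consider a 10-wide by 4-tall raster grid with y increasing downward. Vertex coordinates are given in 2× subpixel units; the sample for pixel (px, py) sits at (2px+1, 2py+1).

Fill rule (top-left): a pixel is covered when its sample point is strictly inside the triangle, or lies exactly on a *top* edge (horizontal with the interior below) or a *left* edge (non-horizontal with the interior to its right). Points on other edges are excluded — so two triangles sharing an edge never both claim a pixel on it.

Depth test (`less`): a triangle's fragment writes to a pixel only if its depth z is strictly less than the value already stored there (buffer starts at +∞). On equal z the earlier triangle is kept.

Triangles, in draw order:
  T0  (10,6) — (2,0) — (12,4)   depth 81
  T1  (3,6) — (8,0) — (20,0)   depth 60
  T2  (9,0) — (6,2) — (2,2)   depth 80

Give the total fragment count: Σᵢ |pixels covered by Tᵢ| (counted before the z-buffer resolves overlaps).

T0:
  2·area = 28
  edge (10, 6)→(2, 0): d=(-8,-6) top-left  bias=+0
  edge (2, 0)→(12, 4): d=(10,4) right/bottom  bias=-1
  edge (12, 4)→(10, 6): d=(-2,2) right/bottom  bias=-1
    (7,0)@(15, 1): e=[70,-42,0] → .  [on edge]
    (3,1)@(7, 3): e=[6,10,12] → X
    (4,1)@(9, 3): e=[18,2,8] → X
    (5,1)@(11, 3): e=[30,-6,4] → .
    (6,1)@(13, 3): e=[42,-14,0] → .  [on edge]
    (3,2)@(7, 5): e=[-10,30,8] → .
    (4,2)@(9, 5): e=[2,22,4] → X
    (5,2)@(11, 5): e=[14,14,0] → .  [on edge]
    (4,3)@(9, 7): e=[-14,42,0] → .  [on edge]
  covered (3 px):
    . . . . . . . . . .
    . . . X X . . . . .
    . . . . X . . . . .
    . . . . . . . . . .
T1:
  2·area = 72
  edge (3, 6)→(8, 0): d=(5,-6) top-left  bias=+0
  edge (8, 0)→(20, 0): d=(12,0) top-left  bias=+0
  edge (20, 0)→(3, 6): d=(-17,6) right/bottom  bias=-1
    (4,0)@(9, 1): e=[11,12,49] → X
    (5,0)@(11, 1): e=[23,12,37] → X
    (6,0)@(13, 1): e=[35,12,25] → X
    (7,0)@(15, 1): e=[47,12,13] → X
    (8,0)@(17, 1): e=[59,12,1] → X
    (9,0)@(19, 1): e=[71,12,-11] → .
    (3,1)@(7, 3): e=[9,36,27] → X
    (6,1)@(13, 3): e=[45,36,-9] → .
    (7,1)@(15, 3): e=[57,36,-21] → .
    (8,1)@(17, 3): e=[69,36,-33] → .
    (2,2)@(5, 5): e=[7,60,5] → X
    (3,2)@(7, 5): e=[19,60,-7] → .
  covered (9 px):
    . . . . X X X X X .
    . . . X X X . . . .
    . . X . . . . . . .
    . . . . . . . . . .
T2:
  2·area = 8
  edge (9, 0)→(6, 2): d=(-3,2) right/bottom  bias=-1
  edge (6, 2)→(2, 2): d=(-4,0) right/bottom  bias=-1
  edge (2, 2)→(9, 0): d=(7,-2) top-left  bias=+0
    (3,0)@(7, 1): e=[1,4,3] → X
    (4,0)@(9, 1): e=[-3,4,7] → .
    (3,1)@(7, 3): e=[-5,-4,17] → .
  covered (1 px):
    . . . X . . . . . .
    . . . . . . . . . .
    . . . . . . . . . .
    . . . . . . . . . .

Answer: 13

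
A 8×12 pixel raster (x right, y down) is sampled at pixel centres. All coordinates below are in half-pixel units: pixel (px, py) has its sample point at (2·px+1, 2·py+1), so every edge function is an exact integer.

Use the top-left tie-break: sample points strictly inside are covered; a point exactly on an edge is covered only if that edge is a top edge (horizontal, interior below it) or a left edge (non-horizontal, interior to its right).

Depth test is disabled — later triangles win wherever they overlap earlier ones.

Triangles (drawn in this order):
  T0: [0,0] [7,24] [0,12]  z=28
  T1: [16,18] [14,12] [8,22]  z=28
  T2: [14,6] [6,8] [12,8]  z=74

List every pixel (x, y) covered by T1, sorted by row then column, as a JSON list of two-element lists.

T0:
  2·area = 84
  edge (0, 0)→(7, 24): d=(7,24) right/bottom  bias=-1
  edge (7, 24)→(0, 12): d=(-7,-12) top-left  bias=+0
  edge (0, 12)→(0, 0): d=(0,-12) top-left  bias=+0
    (0,2)@(1, 5): e=[11,61,12] → █
    (1,2)@(3, 5): e=[-37,85,36] → ·
    (0,3)@(1, 7): e=[25,47,12] → █
    (1,3)@(3, 7): e=[-23,71,36] → ·
    (0,4)@(1, 9): e=[39,33,12] → █
    (1,4)@(3, 9): e=[-9,57,36] → ·
    (0,5)@(1, 11): e=[53,19,12] → █
    (1,5)@(3, 11): e=[5,43,36] → █
    (2,5)@(5, 11): e=[-43,67,60] → ·
    (0,6)@(1, 13): e=[67,5,12] → █
    (2,6)@(5, 13): e=[-29,53,60] → ·
    (0,7)@(1, 15): e=[81,-9,12] → ·
  covered (10 px):
    · · · · · · · ·
    · · · · · · · ·
    █ · · · · · · ·
    █ · · · · · · ·
    █ · · · · · · ·
    █ █ · · · · · ·
    █ █ · · · · · ·
    · █ · · · · · ·
    · █ · · · · · ·
    · · █ · · · · ·
    · · · · · · · ·
    · · · · · · · ·
T1:
  2·area = 56  (B↔C swapped to make it positive)
  edge (16, 18)→(8, 22): d=(-8,4) right/bottom  bias=-1
  edge (8, 22)→(14, 12): d=(6,-10) top-left  bias=+0
  edge (14, 12)→(16, 18): d=(2,6) right/bottom  bias=-1
    (5,1)@(11, 3): e=[140,-84,0] → ·  [on edge]
    (6,4)@(13, 9): e=[84,-28,0] → ·  [on edge]
    (6,7)@(13, 15): e=[36,8,12] → █
    (7,7)@(15, 15): e=[28,28,0] → ·  [on edge]
    (5,8)@(11, 17): e=[28,0,28] → █  [on edge]
    (7,8)@(15, 17): e=[12,40,4] → █
    (5,9)@(11, 19): e=[12,12,32] → █
    (7,9)@(15, 19): e=[-4,52,8] → ·
    (4,10)@(9, 21): e=[4,4,48] → █
    (5,10)@(11, 21): e=[-4,24,36] → ·
    (6,10)@(13, 21): e=[-12,44,24] → ·
    (4,11)@(9, 23): e=[-12,16,52] → ·
  covered (7 px):
    · · · · · · · ·
    · · · · · · · ·
    · · · · · · · ·
    · · · · · · · ·
    · · · · · · · ·
    · · · · · · · ·
    · · · · · · · ·
    · · · · · · █ ·
    · · · · · █ █ █
    · · · · · █ █ ·
    · · · · █ · · ·
    · · · · · · · ·
T2:
  2·area = 12  (B↔C swapped to make it positive)
  edge (14, 6)→(12, 8): d=(-2,2) right/bottom  bias=-1
  edge (12, 8)→(6, 8): d=(-6,0) right/bottom  bias=-1
  edge (6, 8)→(14, 6): d=(8,-2) top-left  bias=+0
    (7,2)@(15, 5): e=[0,18,-6] → ·  [on edge]
    (5,3)@(11, 7): e=[4,6,2] → █
    (6,3)@(13, 7): e=[0,6,6] → ·  [on edge]
    (5,4)@(11, 9): e=[0,-6,18] → ·  [on edge]
    (4,5)@(9, 11): e=[0,-18,30] → ·  [on edge]
    (3,6)@(7, 13): e=[0,-30,42] → ·  [on edge]
    (2,7)@(5, 15): e=[0,-42,54] → ·  [on edge]
    (1,8)@(3, 17): e=[0,-54,66] → ·  [on edge]
    (0,9)@(1, 19): e=[0,-66,78] → ·  [on edge]
  covered (1 px):
    · · · · · · · ·
    · · · · · · · ·
    · · · · · · · ·
    · · · · · █ · ·
    · · · · · · · ·
    · · · · · · · ·
    · · · · · · · ·
    · · · · · · · ·
    · · · · · · · ·
    · · · · · · · ·
    · · · · · · · ·
    · · · · · · · ·

Final: [[6,7],[5,8],[6,8],[7,8],[5,9],[6,9],[4,10]]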